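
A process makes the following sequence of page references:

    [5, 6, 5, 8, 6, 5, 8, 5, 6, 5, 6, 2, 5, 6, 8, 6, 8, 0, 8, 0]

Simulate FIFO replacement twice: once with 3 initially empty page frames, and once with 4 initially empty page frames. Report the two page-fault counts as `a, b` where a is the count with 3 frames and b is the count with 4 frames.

8, 5

3 frames: F F . F . . . . . . . F F F F . . F . . → 8 faults.
4 frames: F F . F . . . . . . . F . . . . . F . . → 5 faults.
5 < 8: adding a frame reduced faults, as is typical.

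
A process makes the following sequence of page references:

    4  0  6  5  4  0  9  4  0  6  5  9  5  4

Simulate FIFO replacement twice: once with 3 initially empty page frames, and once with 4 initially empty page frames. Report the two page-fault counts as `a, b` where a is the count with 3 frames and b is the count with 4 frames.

3 frames: F F F F F F F . . F F . . F → 10 faults.
4 frames: F F F F . . F F F F F F . F → 11 faults.
11 > 10: adding a frame increased faults — Belady's anomaly.

10, 11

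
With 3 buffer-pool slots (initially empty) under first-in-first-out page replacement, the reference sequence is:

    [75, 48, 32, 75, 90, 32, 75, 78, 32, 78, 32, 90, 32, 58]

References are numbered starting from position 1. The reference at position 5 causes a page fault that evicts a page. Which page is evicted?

pos 1: 75 → fault, frames (75)
pos 2: 48 → fault, frames (75 48)
pos 3: 32 → fault, frames (75 48 32)
pos 4: 75 → hit
pos 5: 90 → fault, evict 75, frames (48 32 90)
At position 5, page 75 is evicted.

75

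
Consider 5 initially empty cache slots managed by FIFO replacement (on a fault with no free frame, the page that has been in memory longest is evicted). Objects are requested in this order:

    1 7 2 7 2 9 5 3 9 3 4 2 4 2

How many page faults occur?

1 → miss, frames {1}
7 → miss, frames {1,7}
2 → miss, frames {1,7,2}
7 → hit
2 → hit
9 → miss, frames {1,7,2,9}
5 → miss, frames {1,7,2,9,5}
3 → miss, evict 1, frames {7,2,9,5,3}
9 → hit
3 → hit
4 → miss, evict 7, frames {2,9,5,3,4}
2 → hit
4 → hit
2 → hit
Page faults: 7.

7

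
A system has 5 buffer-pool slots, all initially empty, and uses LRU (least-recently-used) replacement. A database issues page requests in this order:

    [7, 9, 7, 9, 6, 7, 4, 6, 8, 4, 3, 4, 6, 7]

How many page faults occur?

6

7 → miss, frames [7]
9 → miss, frames [7, 9]
7 → hit
9 → hit
6 → miss, frames [7, 9, 6]
7 → hit
4 → miss, frames [9, 6, 7, 4]
6 → hit
8 → miss, frames [9, 7, 4, 6, 8]
4 → hit
3 → miss, evict 9, frames [7, 6, 8, 4, 3]
4 → hit
6 → hit
7 → hit
Page faults: 6.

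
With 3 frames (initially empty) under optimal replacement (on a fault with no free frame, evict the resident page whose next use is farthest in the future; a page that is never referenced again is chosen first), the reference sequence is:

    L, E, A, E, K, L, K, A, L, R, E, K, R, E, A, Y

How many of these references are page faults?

L: miss, frames [L]
E: miss, frames [L, E]
A: miss, frames [L, E, A]
E: hit
K: miss, evict E, frames [L, A, K]
L: hit
K: hit
A: hit
L: hit
R: miss, evict L, frames [A, K, R]
E: miss, evict A, frames [K, R, E]
K: hit
R: hit
E: hit
A: miss, evict E, frames [K, R, A]
Y: miss, evict A, frames [K, R, Y]
Page faults: 8.

8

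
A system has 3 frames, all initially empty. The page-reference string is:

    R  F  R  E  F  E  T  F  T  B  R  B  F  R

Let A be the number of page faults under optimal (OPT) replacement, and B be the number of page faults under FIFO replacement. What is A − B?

-2

Under OPT: F F . F . . F . . F . . . . → 5 faults.
Under FIFO: F F . F . . F . . F F . F . → 7 faults.
A − B = 5 − 7 = -2.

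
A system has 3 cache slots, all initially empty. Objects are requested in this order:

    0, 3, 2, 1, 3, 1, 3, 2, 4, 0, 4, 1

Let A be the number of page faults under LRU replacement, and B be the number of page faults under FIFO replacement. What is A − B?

Under LRU: F F F F . . . . F F . F → 7 faults.
Under FIFO: F F F F . . . . F F . . → 6 faults.
A − B = 7 − 6 = 1.

1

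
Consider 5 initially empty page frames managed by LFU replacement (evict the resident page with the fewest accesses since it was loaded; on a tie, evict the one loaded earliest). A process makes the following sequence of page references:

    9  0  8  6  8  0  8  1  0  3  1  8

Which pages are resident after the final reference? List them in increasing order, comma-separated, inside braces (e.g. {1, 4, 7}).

{0, 1, 3, 6, 8}

9 → miss, frames {9}
0 → miss, frames {9,0}
8 → miss, frames {9,0,8}
6 → miss, frames {9,0,8,6}
8 → hit
0 → hit
8 → hit
1 → miss, frames {9,0,8,6,1}
0 → hit
3 → miss, evict 9, frames {0,8,6,1,3}
1 → hit
8 → hit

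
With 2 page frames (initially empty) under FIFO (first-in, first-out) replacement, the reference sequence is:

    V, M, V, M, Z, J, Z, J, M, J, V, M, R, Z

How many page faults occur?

V: miss, frames [V]
M: miss, frames [V, M]
V: hit
M: hit
Z: miss, evict V, frames [M, Z]
J: miss, evict M, frames [Z, J]
Z: hit
J: hit
M: miss, evict Z, frames [J, M]
J: hit
V: miss, evict J, frames [M, V]
M: hit
R: miss, evict M, frames [V, R]
Z: miss, evict V, frames [R, Z]
Page faults: 8.

8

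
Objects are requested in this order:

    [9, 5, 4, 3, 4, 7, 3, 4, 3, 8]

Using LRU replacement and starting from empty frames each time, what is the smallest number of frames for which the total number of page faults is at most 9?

2

f=1: 10 faults
f=2: 8 faults
f=3: 6 faults
f=4: 6 faults
f=5: 6 faults
f=6: 6 faults
Smallest f with faults ≤ 9 is 2.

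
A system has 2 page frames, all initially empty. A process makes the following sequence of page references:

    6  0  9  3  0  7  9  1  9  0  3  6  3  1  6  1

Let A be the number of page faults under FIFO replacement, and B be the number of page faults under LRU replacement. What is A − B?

-1

Under FIFO: F F F F F F F F . F F F . F . . → 12 faults.
Under LRU: F F F F F F F F . F F F . F F . → 13 faults.
A − B = 12 − 13 = -1.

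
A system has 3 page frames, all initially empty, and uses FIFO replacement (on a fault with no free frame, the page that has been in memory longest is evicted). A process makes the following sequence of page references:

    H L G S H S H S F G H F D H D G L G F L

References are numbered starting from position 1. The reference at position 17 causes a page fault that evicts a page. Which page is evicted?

pos 1: H: fault, frames [H]
pos 2: L: fault, frames [H, L]
pos 3: G: fault, frames [H, L, G]
pos 4: S: fault, evict H, frames [L, G, S]
pos 5: H: fault, evict L, frames [G, S, H]
pos 6: S: hit
pos 7: H: hit
pos 8: S: hit
pos 9: F: fault, evict G, frames [S, H, F]
pos 10: G: fault, evict S, frames [H, F, G]
pos 11: H: hit
pos 12: F: hit
pos 13: D: fault, evict H, frames [F, G, D]
pos 14: H: fault, evict F, frames [G, D, H]
pos 15: D: hit
pos 16: G: hit
pos 17: L: fault, evict G, frames [D, H, L]
At position 17, page G is evicted.

G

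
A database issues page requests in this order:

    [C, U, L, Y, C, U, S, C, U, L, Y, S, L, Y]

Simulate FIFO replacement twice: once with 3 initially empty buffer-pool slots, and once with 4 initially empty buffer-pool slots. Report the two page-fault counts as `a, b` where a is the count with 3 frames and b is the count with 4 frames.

3 frames: F F F F F F F . . F F . . . → 9 faults.
4 frames: F F F F . . F F F F F F . . → 10 faults.
10 > 9: adding a frame increased faults — Belady's anomaly.

9, 10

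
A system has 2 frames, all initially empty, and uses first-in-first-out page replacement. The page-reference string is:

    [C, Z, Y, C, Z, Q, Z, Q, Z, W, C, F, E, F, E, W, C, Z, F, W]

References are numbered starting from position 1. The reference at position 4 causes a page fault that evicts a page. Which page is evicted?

Z

pos 1: C → miss, frames (C)
pos 2: Z → miss, frames (C Z)
pos 3: Y → miss, evict C, frames (Z Y)
pos 4: C → miss, evict Z, frames (Y C)
At position 4, page Z is evicted.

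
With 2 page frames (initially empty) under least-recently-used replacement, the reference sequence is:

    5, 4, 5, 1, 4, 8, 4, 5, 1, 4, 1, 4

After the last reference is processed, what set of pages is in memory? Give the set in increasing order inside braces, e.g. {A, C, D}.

{1, 4}

5 -> fault, frames [5]
4 -> fault, frames [5, 4]
5 -> hit
1 -> fault, evict 4, frames [5, 1]
4 -> fault, evict 5, frames [1, 4]
8 -> fault, evict 1, frames [4, 8]
4 -> hit
5 -> fault, evict 8, frames [4, 5]
1 -> fault, evict 4, frames [5, 1]
4 -> fault, evict 5, frames [1, 4]
1 -> hit
4 -> hit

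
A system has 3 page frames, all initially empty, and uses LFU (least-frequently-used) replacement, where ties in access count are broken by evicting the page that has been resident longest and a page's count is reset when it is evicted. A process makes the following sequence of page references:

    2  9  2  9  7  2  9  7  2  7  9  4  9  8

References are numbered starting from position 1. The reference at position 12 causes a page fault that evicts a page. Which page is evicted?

pos 1: 2 -> fault, frames (2)
pos 2: 9 -> fault, frames (2 9)
pos 3: 2 -> hit
pos 4: 9 -> hit
pos 5: 7 -> fault, frames (2 9 7)
pos 6: 2 -> hit
pos 7: 9 -> hit
pos 8: 7 -> hit
pos 9: 2 -> hit
pos 10: 7 -> hit
pos 11: 9 -> hit
pos 12: 4 -> fault, evict 7, frames (2 9 4)
At position 12, page 7 is evicted.

7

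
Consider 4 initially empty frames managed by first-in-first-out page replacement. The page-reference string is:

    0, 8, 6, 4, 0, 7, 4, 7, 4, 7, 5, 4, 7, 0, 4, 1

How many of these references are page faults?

0 → fault, frames [0]
8 → fault, frames [0, 8]
6 → fault, frames [0, 8, 6]
4 → fault, frames [0, 8, 6, 4]
0 → hit
7 → fault, evict 0, frames [8, 6, 4, 7]
4 → hit
7 → hit
4 → hit
7 → hit
5 → fault, evict 8, frames [6, 4, 7, 5]
4 → hit
7 → hit
0 → fault, evict 6, frames [4, 7, 5, 0]
4 → hit
1 → fault, evict 4, frames [7, 5, 0, 1]
Page faults: 8.

8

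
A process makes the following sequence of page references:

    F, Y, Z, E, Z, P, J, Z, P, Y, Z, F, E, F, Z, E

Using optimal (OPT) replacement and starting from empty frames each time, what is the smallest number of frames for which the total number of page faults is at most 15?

2

f=1: 16 faults
f=2: 11 faults
f=3: 9 faults
f=4: 8 faults
f=5: 7 faults
f=6: 6 faults
Smallest f with faults ≤ 15 is 2.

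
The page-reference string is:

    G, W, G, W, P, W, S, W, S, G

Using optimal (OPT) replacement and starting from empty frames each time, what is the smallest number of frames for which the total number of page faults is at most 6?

f=1: 10 faults
f=2: 5 faults
f=3: 4 faults
f=4: 4 faults
Smallest f with faults ≤ 6 is 2.

2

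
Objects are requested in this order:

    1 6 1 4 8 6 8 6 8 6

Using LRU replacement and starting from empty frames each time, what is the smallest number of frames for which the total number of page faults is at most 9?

2

f=1: 10 faults
f=2: 5 faults
f=3: 5 faults
f=4: 4 faults
Smallest f with faults ≤ 9 is 2.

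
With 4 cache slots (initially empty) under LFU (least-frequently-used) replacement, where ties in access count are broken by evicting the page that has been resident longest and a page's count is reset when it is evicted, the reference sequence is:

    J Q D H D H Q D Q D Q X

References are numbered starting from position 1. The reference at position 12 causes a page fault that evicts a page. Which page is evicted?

pos 1: J: fault, frames {J}
pos 2: Q: fault, frames {J,Q}
pos 3: D: fault, frames {J,Q,D}
pos 4: H: fault, frames {J,Q,D,H}
pos 5: D: hit
pos 6: H: hit
pos 7: Q: hit
pos 8: D: hit
pos 9: Q: hit
pos 10: D: hit
pos 11: Q: hit
pos 12: X: fault, evict J, frames {Q,D,H,X}
At position 12, page J is evicted.

J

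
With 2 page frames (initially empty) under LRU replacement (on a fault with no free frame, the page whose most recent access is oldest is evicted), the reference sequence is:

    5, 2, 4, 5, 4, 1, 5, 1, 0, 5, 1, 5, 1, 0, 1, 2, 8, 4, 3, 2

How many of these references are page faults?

5: fault, frames {5}
2: fault, frames {5,2}
4: fault, evict 5, frames {2,4}
5: fault, evict 2, frames {4,5}
4: hit
1: fault, evict 5, frames {4,1}
5: fault, evict 4, frames {1,5}
1: hit
0: fault, evict 5, frames {1,0}
5: fault, evict 1, frames {0,5}
1: fault, evict 0, frames {5,1}
5: hit
1: hit
0: fault, evict 5, frames {1,0}
1: hit
2: fault, evict 0, frames {1,2}
8: fault, evict 1, frames {2,8}
4: fault, evict 2, frames {8,4}
3: fault, evict 8, frames {4,3}
2: fault, evict 4, frames {3,2}
Page faults: 15.

15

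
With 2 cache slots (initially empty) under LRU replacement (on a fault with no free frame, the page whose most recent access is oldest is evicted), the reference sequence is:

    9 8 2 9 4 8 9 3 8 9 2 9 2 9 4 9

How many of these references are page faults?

12

9 → fault, frames [9]
8 → fault, frames [9, 8]
2 → fault, evict 9, frames [8, 2]
9 → fault, evict 8, frames [2, 9]
4 → fault, evict 2, frames [9, 4]
8 → fault, evict 9, frames [4, 8]
9 → fault, evict 4, frames [8, 9]
3 → fault, evict 8, frames [9, 3]
8 → fault, evict 9, frames [3, 8]
9 → fault, evict 3, frames [8, 9]
2 → fault, evict 8, frames [9, 2]
9 → hit
2 → hit
9 → hit
4 → fault, evict 2, frames [9, 4]
9 → hit
Page faults: 12.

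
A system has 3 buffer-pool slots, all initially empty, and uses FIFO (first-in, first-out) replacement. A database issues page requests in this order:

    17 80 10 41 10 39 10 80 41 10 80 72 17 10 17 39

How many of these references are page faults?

17: miss, frames {17}
80: miss, frames {17,80}
10: miss, frames {17,80,10}
41: miss, evict 17, frames {80,10,41}
10: hit
39: miss, evict 80, frames {10,41,39}
10: hit
80: miss, evict 10, frames {41,39,80}
41: hit
10: miss, evict 41, frames {39,80,10}
80: hit
72: miss, evict 39, frames {80,10,72}
17: miss, evict 80, frames {10,72,17}
10: hit
17: hit
39: miss, evict 10, frames {72,17,39}
Page faults: 10.

10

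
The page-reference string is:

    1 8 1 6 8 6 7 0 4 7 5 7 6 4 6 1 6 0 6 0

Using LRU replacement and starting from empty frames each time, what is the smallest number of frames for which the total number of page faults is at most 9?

f=1: 20 faults
f=2: 13 faults
f=3: 11 faults
f=4: 10 faults
f=5: 9 faults
f=6: 8 faults
f=7: 7 faults
Smallest f with faults ≤ 9 is 5.

5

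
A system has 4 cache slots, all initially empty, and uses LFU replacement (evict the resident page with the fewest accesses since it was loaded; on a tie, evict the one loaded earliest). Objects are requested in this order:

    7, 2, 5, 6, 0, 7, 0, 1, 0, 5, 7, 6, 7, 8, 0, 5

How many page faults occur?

11

7 → miss, frames (7)
2 → miss, frames (7 2)
5 → miss, frames (7 2 5)
6 → miss, frames (7 2 5 6)
0 → miss, evict 7, frames (2 5 6 0)
7 → miss, evict 2, frames (5 6 0 7)
0 → hit
1 → miss, evict 5, frames (6 0 7 1)
0 → hit
5 → miss, evict 6, frames (0 7 1 5)
7 → hit
6 → miss, evict 1, frames (0 7 5 6)
7 → hit
8 → miss, evict 5, frames (0 7 6 8)
0 → hit
5 → miss, evict 6, frames (0 7 8 5)
Page faults: 11.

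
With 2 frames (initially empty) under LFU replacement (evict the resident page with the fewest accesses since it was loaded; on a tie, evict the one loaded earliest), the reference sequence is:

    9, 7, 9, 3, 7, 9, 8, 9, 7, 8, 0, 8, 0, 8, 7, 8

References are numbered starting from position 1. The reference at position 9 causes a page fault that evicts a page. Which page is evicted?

8

pos 1: 9 -> miss, frames [9]
pos 2: 7 -> miss, frames [9, 7]
pos 3: 9 -> hit
pos 4: 3 -> miss, evict 7, frames [9, 3]
pos 5: 7 -> miss, evict 3, frames [9, 7]
pos 6: 9 -> hit
pos 7: 8 -> miss, evict 7, frames [9, 8]
pos 8: 9 -> hit
pos 9: 7 -> miss, evict 8, frames [9, 7]
At position 9, page 8 is evicted.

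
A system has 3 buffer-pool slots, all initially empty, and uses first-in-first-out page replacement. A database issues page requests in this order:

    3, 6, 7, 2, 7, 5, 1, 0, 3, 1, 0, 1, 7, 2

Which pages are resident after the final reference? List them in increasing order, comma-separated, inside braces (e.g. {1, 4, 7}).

3 -> miss, frames [3]
6 -> miss, frames [3, 6]
7 -> miss, frames [3, 6, 7]
2 -> miss, evict 3, frames [6, 7, 2]
7 -> hit
5 -> miss, evict 6, frames [7, 2, 5]
1 -> miss, evict 7, frames [2, 5, 1]
0 -> miss, evict 2, frames [5, 1, 0]
3 -> miss, evict 5, frames [1, 0, 3]
1 -> hit
0 -> hit
1 -> hit
7 -> miss, evict 1, frames [0, 3, 7]
2 -> miss, evict 0, frames [3, 7, 2]

{2, 3, 7}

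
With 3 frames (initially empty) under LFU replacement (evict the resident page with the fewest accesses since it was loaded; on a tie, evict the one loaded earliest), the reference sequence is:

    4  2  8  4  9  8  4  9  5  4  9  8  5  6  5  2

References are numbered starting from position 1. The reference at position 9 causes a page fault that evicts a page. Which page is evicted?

8

pos 1: 4 -> fault, frames [4]
pos 2: 2 -> fault, frames [4, 2]
pos 3: 8 -> fault, frames [4, 2, 8]
pos 4: 4 -> hit
pos 5: 9 -> fault, evict 2, frames [4, 8, 9]
pos 6: 8 -> hit
pos 7: 4 -> hit
pos 8: 9 -> hit
pos 9: 5 -> fault, evict 8, frames [4, 9, 5]
At position 9, page 8 is evicted.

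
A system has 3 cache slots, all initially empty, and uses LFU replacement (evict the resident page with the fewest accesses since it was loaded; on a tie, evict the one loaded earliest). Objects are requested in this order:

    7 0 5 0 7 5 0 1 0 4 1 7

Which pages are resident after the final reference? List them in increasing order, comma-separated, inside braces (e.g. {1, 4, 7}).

{0, 5, 7}

7 → fault, frames {7}
0 → fault, frames {7,0}
5 → fault, frames {7,0,5}
0 → hit
7 → hit
5 → hit
0 → hit
1 → fault, evict 7, frames {0,5,1}
0 → hit
4 → fault, evict 1, frames {0,5,4}
1 → fault, evict 4, frames {0,5,1}
7 → fault, evict 1, frames {0,5,7}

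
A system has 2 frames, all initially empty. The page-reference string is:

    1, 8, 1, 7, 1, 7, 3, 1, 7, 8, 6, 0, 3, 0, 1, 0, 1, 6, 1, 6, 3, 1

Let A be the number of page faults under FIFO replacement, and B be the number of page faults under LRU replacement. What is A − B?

1

Under FIFO: F F . F F . F . F F F F F . F F . F F . F . → 15 faults.
Under LRU: F F . F . . F F F F F F F . F . . F . . F F → 14 faults.
A − B = 15 − 14 = 1.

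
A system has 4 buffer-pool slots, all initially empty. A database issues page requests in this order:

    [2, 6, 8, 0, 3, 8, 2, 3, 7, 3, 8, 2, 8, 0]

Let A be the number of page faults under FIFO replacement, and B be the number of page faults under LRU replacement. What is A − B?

Under FIFO: F F F F F . F . F . F . . F → 9 faults.
Under LRU: F F F F F . F . F . . . . F → 8 faults.
A − B = 9 − 8 = 1.

1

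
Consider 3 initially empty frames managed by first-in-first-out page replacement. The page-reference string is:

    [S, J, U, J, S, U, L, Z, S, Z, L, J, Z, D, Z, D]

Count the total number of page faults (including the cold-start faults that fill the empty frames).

9

S -> miss, frames (S)
J -> miss, frames (S J)
U -> miss, frames (S J U)
J -> hit
S -> hit
U -> hit
L -> miss, evict S, frames (J U L)
Z -> miss, evict J, frames (U L Z)
S -> miss, evict U, frames (L Z S)
Z -> hit
L -> hit
J -> miss, evict L, frames (Z S J)
Z -> hit
D -> miss, evict Z, frames (S J D)
Z -> miss, evict S, frames (J D Z)
D -> hit
Page faults: 9.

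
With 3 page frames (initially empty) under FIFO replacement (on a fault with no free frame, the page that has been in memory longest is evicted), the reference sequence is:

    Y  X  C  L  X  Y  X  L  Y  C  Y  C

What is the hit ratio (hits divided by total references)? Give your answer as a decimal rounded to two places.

Y → miss, frames (Y)
X → miss, frames (Y X)
C → miss, frames (Y X C)
L → miss, evict Y, frames (X C L)
X → hit
Y → miss, evict X, frames (C L Y)
X → miss, evict C, frames (L Y X)
L → hit
Y → hit
C → miss, evict L, frames (Y X C)
Y → hit
C → hit
Hits: 5 of 12 references → 5/12 = 0.4167.

0.42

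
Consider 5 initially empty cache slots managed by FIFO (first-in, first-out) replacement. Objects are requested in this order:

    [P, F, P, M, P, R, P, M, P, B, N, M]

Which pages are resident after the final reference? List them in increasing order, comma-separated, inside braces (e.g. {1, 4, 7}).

P: miss, frames [P]
F: miss, frames [P, F]
P: hit
M: miss, frames [P, F, M]
P: hit
R: miss, frames [P, F, M, R]
P: hit
M: hit
P: hit
B: miss, frames [P, F, M, R, B]
N: miss, evict P, frames [F, M, R, B, N]
M: hit

{B, F, M, N, R}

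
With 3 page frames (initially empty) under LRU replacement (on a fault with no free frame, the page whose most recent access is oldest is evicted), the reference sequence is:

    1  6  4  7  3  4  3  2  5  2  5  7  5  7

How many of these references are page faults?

8

1 → miss, frames [1]
6 → miss, frames [1, 6]
4 → miss, frames [1, 6, 4]
7 → miss, evict 1, frames [6, 4, 7]
3 → miss, evict 6, frames [4, 7, 3]
4 → hit
3 → hit
2 → miss, evict 7, frames [4, 3, 2]
5 → miss, evict 4, frames [3, 2, 5]
2 → hit
5 → hit
7 → miss, evict 3, frames [2, 5, 7]
5 → hit
7 → hit
Page faults: 8.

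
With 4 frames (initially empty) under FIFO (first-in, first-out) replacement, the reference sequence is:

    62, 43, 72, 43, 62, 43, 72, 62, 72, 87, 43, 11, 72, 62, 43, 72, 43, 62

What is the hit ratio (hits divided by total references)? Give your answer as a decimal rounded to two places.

0.56

62 -> fault, frames {62}
43 -> fault, frames {62,43}
72 -> fault, frames {62,43,72}
43 -> hit
62 -> hit
43 -> hit
72 -> hit
62 -> hit
72 -> hit
87 -> fault, frames {62,43,72,87}
43 -> hit
11 -> fault, evict 62, frames {43,72,87,11}
72 -> hit
62 -> fault, evict 43, frames {72,87,11,62}
43 -> fault, evict 72, frames {87,11,62,43}
72 -> fault, evict 87, frames {11,62,43,72}
43 -> hit
62 -> hit
Hits: 10 of 18 references → 10/18 = 0.5556.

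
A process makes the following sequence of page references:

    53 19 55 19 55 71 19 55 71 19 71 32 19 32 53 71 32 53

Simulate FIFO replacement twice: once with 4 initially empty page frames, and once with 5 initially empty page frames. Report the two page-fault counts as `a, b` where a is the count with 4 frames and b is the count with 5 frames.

6, 5

4 frames: F F F . . F . . . . . F . . F . . . → 6 faults.
5 frames: F F F . . F . . . . . F . . . . . . → 5 faults.
5 < 6: adding a frame reduced faults, as is typical.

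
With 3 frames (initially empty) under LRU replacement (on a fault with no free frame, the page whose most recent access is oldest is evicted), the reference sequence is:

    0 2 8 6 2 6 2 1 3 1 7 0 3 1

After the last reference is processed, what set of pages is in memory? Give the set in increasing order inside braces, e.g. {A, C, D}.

{0, 1, 3}

0: fault, frames [0]
2: fault, frames [0, 2]
8: fault, frames [0, 2, 8]
6: fault, evict 0, frames [2, 8, 6]
2: hit
6: hit
2: hit
1: fault, evict 8, frames [6, 2, 1]
3: fault, evict 6, frames [2, 1, 3]
1: hit
7: fault, evict 2, frames [3, 1, 7]
0: fault, evict 3, frames [1, 7, 0]
3: fault, evict 1, frames [7, 0, 3]
1: fault, evict 7, frames [0, 3, 1]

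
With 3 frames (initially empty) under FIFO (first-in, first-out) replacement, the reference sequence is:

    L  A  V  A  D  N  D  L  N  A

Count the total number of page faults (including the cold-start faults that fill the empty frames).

L: miss, frames [L]
A: miss, frames [L, A]
V: miss, frames [L, A, V]
A: hit
D: miss, evict L, frames [A, V, D]
N: miss, evict A, frames [V, D, N]
D: hit
L: miss, evict V, frames [D, N, L]
N: hit
A: miss, evict D, frames [N, L, A]
Page faults: 7.

7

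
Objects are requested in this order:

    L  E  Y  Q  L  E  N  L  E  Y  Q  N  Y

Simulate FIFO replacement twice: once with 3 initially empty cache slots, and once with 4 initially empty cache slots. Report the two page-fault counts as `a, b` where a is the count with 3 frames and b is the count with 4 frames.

3 frames: F F F F F F F . . F F . . → 9 faults.
4 frames: F F F F . . F F F F F F . → 10 faults.
10 > 9: adding a frame increased faults — Belady's anomaly.

9, 10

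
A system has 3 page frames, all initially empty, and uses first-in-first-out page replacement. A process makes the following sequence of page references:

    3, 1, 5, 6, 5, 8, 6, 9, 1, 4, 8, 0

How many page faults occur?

10

3 -> fault, frames [3]
1 -> fault, frames [3, 1]
5 -> fault, frames [3, 1, 5]
6 -> fault, evict 3, frames [1, 5, 6]
5 -> hit
8 -> fault, evict 1, frames [5, 6, 8]
6 -> hit
9 -> fault, evict 5, frames [6, 8, 9]
1 -> fault, evict 6, frames [8, 9, 1]
4 -> fault, evict 8, frames [9, 1, 4]
8 -> fault, evict 9, frames [1, 4, 8]
0 -> fault, evict 1, frames [4, 8, 0]
Page faults: 10.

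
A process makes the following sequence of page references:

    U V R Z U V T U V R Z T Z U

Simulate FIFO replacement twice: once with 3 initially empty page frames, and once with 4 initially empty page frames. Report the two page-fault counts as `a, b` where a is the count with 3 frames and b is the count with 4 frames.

10, 11

3 frames: F F F F F F F . . F F . . F → 10 faults.
4 frames: F F F F . . F F F F F F . F → 11 faults.
11 > 10: adding a frame increased faults — Belady's anomaly.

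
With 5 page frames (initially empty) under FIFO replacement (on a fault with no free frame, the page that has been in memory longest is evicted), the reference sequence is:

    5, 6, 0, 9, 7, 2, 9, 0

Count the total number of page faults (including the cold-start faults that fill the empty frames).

6

5 -> fault, frames {5}
6 -> fault, frames {5,6}
0 -> fault, frames {5,6,0}
9 -> fault, frames {5,6,0,9}
7 -> fault, frames {5,6,0,9,7}
2 -> fault, evict 5, frames {6,0,9,7,2}
9 -> hit
0 -> hit
Page faults: 6.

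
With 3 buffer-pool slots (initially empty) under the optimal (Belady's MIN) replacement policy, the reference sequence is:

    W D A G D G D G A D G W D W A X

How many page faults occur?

W: miss, frames {W}
D: miss, frames {W,D}
A: miss, frames {W,D,A}
G: miss, evict W, frames {D,A,G}
D: hit
G: hit
D: hit
G: hit
A: hit
D: hit
G: hit
W: miss, evict G, frames {D,A,W}
D: hit
W: hit
A: hit
X: miss, evict W, frames {D,A,X}
Page faults: 6.

6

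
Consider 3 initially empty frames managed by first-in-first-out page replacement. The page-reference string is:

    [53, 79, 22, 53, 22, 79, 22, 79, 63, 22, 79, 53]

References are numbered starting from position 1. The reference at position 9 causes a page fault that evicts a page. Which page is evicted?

53

pos 1: 53: fault, frames (53)
pos 2: 79: fault, frames (53 79)
pos 3: 22: fault, frames (53 79 22)
pos 4: 53: hit
pos 5: 22: hit
pos 6: 79: hit
pos 7: 22: hit
pos 8: 79: hit
pos 9: 63: fault, evict 53, frames (79 22 63)
At position 9, page 53 is evicted.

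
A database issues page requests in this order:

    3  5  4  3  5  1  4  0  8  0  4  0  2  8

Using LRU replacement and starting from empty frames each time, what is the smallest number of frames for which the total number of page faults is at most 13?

f=1: 14 faults
f=2: 12 faults
f=3: 9 faults
f=4: 7 faults
f=5: 7 faults
f=6: 7 faults
f=7: 7 faults
Smallest f with faults ≤ 13 is 2.

2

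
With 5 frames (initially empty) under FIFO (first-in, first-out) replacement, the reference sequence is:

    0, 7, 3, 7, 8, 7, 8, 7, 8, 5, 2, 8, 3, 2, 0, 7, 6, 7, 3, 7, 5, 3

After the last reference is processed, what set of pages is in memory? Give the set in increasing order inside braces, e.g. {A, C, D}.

{0, 3, 5, 6, 7}

0 -> fault, frames (0)
7 -> fault, frames (0 7)
3 -> fault, frames (0 7 3)
7 -> hit
8 -> fault, frames (0 7 3 8)
7 -> hit
8 -> hit
7 -> hit
8 -> hit
5 -> fault, frames (0 7 3 8 5)
2 -> fault, evict 0, frames (7 3 8 5 2)
8 -> hit
3 -> hit
2 -> hit
0 -> fault, evict 7, frames (3 8 5 2 0)
7 -> fault, evict 3, frames (8 5 2 0 7)
6 -> fault, evict 8, frames (5 2 0 7 6)
7 -> hit
3 -> fault, evict 5, frames (2 0 7 6 3)
7 -> hit
5 -> fault, evict 2, frames (0 7 6 3 5)
3 -> hit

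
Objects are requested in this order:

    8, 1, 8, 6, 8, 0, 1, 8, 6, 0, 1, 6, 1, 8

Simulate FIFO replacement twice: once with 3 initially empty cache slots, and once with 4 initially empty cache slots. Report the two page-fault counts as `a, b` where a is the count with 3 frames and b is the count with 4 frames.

7, 4

3 frames: F F . F . F . F . . F F . . → 7 faults.
4 frames: F F . F . F . . . . . . . . → 4 faults.
4 < 7: adding a frame reduced faults, as is typical.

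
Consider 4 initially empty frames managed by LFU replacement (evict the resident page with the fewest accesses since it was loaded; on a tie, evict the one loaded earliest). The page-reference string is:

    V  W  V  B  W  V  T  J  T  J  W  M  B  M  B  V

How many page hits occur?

V -> miss, frames (V)
W -> miss, frames (V W)
V -> hit
B -> miss, frames (V W B)
W -> hit
V -> hit
T -> miss, frames (V W B T)
J -> miss, evict B, frames (V W T J)
T -> hit
J -> hit
W -> hit
M -> miss, evict T, frames (V W J M)
B -> miss, evict M, frames (V W J B)
M -> miss, evict B, frames (V W J M)
B -> miss, evict M, frames (V W J B)
V -> hit
Hits: 7.

7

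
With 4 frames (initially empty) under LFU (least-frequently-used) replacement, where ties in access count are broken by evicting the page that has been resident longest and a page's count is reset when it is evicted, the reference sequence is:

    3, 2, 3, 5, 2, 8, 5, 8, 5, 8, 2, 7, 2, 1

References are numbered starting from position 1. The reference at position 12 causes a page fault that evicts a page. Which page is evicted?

pos 1: 3 → fault, frames [3]
pos 2: 2 → fault, frames [3, 2]
pos 3: 3 → hit
pos 4: 5 → fault, frames [3, 2, 5]
pos 5: 2 → hit
pos 6: 8 → fault, frames [3, 2, 5, 8]
pos 7: 5 → hit
pos 8: 8 → hit
pos 9: 5 → hit
pos 10: 8 → hit
pos 11: 2 → hit
pos 12: 7 → fault, evict 3, frames [2, 5, 8, 7]
At position 12, page 3 is evicted.

3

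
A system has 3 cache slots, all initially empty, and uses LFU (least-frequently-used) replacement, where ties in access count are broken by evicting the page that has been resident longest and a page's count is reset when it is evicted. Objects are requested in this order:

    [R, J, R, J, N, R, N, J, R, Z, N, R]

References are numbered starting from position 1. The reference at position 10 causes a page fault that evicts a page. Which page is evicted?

pos 1: R -> fault, frames {R}
pos 2: J -> fault, frames {R,J}
pos 3: R -> hit
pos 4: J -> hit
pos 5: N -> fault, frames {R,J,N}
pos 6: R -> hit
pos 7: N -> hit
pos 8: J -> hit
pos 9: R -> hit
pos 10: Z -> fault, evict N, frames {R,J,Z}
At position 10, page N is evicted.

N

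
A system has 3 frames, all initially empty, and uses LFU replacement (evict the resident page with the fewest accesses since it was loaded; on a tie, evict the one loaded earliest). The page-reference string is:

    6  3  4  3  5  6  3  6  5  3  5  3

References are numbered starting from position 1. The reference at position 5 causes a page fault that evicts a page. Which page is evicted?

pos 1: 6 → miss, frames [6]
pos 2: 3 → miss, frames [6, 3]
pos 3: 4 → miss, frames [6, 3, 4]
pos 4: 3 → hit
pos 5: 5 → miss, evict 6, frames [3, 4, 5]
At position 5, page 6 is evicted.

6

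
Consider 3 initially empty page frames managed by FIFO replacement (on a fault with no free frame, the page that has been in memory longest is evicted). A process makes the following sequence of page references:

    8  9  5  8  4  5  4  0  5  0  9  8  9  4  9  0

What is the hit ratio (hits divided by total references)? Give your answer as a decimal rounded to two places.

0.44

8 → fault, frames (8)
9 → fault, frames (8 9)
5 → fault, frames (8 9 5)
8 → hit
4 → fault, evict 8, frames (9 5 4)
5 → hit
4 → hit
0 → fault, evict 9, frames (5 4 0)
5 → hit
0 → hit
9 → fault, evict 5, frames (4 0 9)
8 → fault, evict 4, frames (0 9 8)
9 → hit
4 → fault, evict 0, frames (9 8 4)
9 → hit
0 → fault, evict 9, frames (8 4 0)
Hits: 7 of 16 references → 7/16 = 0.4375.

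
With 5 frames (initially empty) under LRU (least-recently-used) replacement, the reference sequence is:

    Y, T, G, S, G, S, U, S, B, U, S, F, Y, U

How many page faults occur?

Y -> miss, frames {Y}
T -> miss, frames {Y,T}
G -> miss, frames {Y,T,G}
S -> miss, frames {Y,T,G,S}
G -> hit
S -> hit
U -> miss, frames {Y,T,G,S,U}
S -> hit
B -> miss, evict Y, frames {T,G,U,S,B}
U -> hit
S -> hit
F -> miss, evict T, frames {G,B,U,S,F}
Y -> miss, evict G, frames {B,U,S,F,Y}
U -> hit
Page faults: 8.

8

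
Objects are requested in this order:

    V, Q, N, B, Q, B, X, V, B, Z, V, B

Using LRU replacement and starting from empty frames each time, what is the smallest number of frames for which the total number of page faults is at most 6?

5

f=1: 12 faults
f=2: 11 faults
f=3: 7 faults
f=4: 7 faults
f=5: 6 faults
f=6: 6 faults
Smallest f with faults ≤ 6 is 5.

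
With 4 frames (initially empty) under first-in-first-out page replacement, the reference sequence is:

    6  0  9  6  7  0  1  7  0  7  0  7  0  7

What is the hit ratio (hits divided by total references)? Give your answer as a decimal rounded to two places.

0.64

6 -> miss, frames [6]
0 -> miss, frames [6, 0]
9 -> miss, frames [6, 0, 9]
6 -> hit
7 -> miss, frames [6, 0, 9, 7]
0 -> hit
1 -> miss, evict 6, frames [0, 9, 7, 1]
7 -> hit
0 -> hit
7 -> hit
0 -> hit
7 -> hit
0 -> hit
7 -> hit
Hits: 9 of 14 references → 9/14 = 0.6429.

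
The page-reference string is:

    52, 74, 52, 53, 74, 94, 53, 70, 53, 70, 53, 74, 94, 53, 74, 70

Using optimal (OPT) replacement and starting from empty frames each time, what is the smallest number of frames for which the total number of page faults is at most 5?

4

f=1: 16 faults
f=2: 9 faults
f=3: 7 faults
f=4: 5 faults
f=5: 5 faults
Smallest f with faults ≤ 5 is 4.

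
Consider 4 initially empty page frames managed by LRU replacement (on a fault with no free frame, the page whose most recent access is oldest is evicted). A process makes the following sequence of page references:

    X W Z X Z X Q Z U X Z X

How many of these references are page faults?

X → fault, frames {X}
W → fault, frames {X,W}
Z → fault, frames {X,W,Z}
X → hit
Z → hit
X → hit
Q → fault, frames {W,Z,X,Q}
Z → hit
U → fault, evict W, frames {X,Q,Z,U}
X → hit
Z → hit
X → hit
Page faults: 5.

5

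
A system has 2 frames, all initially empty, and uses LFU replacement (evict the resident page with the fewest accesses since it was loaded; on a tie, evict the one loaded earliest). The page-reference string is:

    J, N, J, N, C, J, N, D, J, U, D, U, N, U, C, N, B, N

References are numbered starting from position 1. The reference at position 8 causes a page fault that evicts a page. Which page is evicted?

J

pos 1: J: miss, frames {J}
pos 2: N: miss, frames {J,N}
pos 3: J: hit
pos 4: N: hit
pos 5: C: miss, evict J, frames {N,C}
pos 6: J: miss, evict C, frames {N,J}
pos 7: N: hit
pos 8: D: miss, evict J, frames {N,D}
At position 8, page J is evicted.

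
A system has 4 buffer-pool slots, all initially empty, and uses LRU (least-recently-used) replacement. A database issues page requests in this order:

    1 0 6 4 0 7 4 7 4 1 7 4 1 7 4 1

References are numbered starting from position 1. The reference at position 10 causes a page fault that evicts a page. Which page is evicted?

pos 1: 1 -> fault, frames {1}
pos 2: 0 -> fault, frames {1,0}
pos 3: 6 -> fault, frames {1,0,6}
pos 4: 4 -> fault, frames {1,0,6,4}
pos 5: 0 -> hit
pos 6: 7 -> fault, evict 1, frames {6,4,0,7}
pos 7: 4 -> hit
pos 8: 7 -> hit
pos 9: 4 -> hit
pos 10: 1 -> fault, evict 6, frames {0,7,4,1}
At position 10, page 6 is evicted.

6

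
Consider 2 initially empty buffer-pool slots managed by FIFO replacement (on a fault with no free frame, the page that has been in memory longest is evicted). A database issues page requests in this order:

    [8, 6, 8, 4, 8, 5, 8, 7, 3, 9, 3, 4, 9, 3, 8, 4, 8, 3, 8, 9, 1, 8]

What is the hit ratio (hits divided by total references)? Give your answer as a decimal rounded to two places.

8 → fault, frames (8)
6 → fault, frames (8 6)
8 → hit
4 → fault, evict 8, frames (6 4)
8 → fault, evict 6, frames (4 8)
5 → fault, evict 4, frames (8 5)
8 → hit
7 → fault, evict 8, frames (5 7)
3 → fault, evict 5, frames (7 3)
9 → fault, evict 7, frames (3 9)
3 → hit
4 → fault, evict 3, frames (9 4)
9 → hit
3 → fault, evict 9, frames (4 3)
8 → fault, evict 4, frames (3 8)
4 → fault, evict 3, frames (8 4)
8 → hit
3 → fault, evict 8, frames (4 3)
8 → fault, evict 4, frames (3 8)
9 → fault, evict 3, frames (8 9)
1 → fault, evict 8, frames (9 1)
8 → fault, evict 9, frames (1 8)
Hits: 5 of 22 references → 5/22 = 0.2273.

0.23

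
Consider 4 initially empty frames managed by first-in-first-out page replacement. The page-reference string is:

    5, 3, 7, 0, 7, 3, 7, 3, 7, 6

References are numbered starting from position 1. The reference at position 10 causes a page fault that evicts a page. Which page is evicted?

5

pos 1: 5 → miss, frames (5)
pos 2: 3 → miss, frames (5 3)
pos 3: 7 → miss, frames (5 3 7)
pos 4: 0 → miss, frames (5 3 7 0)
pos 5: 7 → hit
pos 6: 3 → hit
pos 7: 7 → hit
pos 8: 3 → hit
pos 9: 7 → hit
pos 10: 6 → miss, evict 5, frames (3 7 0 6)
At position 10, page 5 is evicted.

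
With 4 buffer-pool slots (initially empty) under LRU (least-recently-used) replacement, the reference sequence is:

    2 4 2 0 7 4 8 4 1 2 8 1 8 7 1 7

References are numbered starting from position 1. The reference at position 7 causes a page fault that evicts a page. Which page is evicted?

2

pos 1: 2 → miss, frames {2}
pos 2: 4 → miss, frames {2,4}
pos 3: 2 → hit
pos 4: 0 → miss, frames {4,2,0}
pos 5: 7 → miss, frames {4,2,0,7}
pos 6: 4 → hit
pos 7: 8 → miss, evict 2, frames {0,7,4,8}
At position 7, page 2 is evicted.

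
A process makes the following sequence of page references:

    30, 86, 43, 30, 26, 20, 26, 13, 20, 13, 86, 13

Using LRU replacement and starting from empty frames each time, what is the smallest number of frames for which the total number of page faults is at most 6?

f=1: 12 faults
f=2: 9 faults
f=3: 7 faults
f=4: 7 faults
f=5: 7 faults
f=6: 6 faults
Smallest f with faults ≤ 6 is 6.

6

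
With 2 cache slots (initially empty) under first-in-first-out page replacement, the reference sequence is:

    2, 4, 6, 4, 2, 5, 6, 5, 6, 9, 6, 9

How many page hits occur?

5

2 → fault, frames {2}
4 → fault, frames {2,4}
6 → fault, evict 2, frames {4,6}
4 → hit
2 → fault, evict 4, frames {6,2}
5 → fault, evict 6, frames {2,5}
6 → fault, evict 2, frames {5,6}
5 → hit
6 → hit
9 → fault, evict 5, frames {6,9}
6 → hit
9 → hit
Hits: 5.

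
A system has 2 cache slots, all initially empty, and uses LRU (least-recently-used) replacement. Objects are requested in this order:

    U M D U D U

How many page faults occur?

U → miss, frames [U]
M → miss, frames [U, M]
D → miss, evict U, frames [M, D]
U → miss, evict M, frames [D, U]
D → hit
U → hit
Page faults: 4.

4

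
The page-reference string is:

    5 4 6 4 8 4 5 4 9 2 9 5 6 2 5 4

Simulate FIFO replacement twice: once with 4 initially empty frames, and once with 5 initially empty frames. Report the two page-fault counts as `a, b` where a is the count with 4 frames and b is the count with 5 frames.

4 frames: F F F . F . . . F F . F F . . F → 9 faults.
5 frames: F F F . F . . . F F . F . . . F → 8 faults.
8 < 9: adding a frame reduced faults, as is typical.

9, 8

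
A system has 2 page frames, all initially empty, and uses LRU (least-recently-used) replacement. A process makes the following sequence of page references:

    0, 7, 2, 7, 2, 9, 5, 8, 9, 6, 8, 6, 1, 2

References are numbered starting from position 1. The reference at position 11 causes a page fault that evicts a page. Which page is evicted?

9

pos 1: 0 -> fault, frames (0)
pos 2: 7 -> fault, frames (0 7)
pos 3: 2 -> fault, evict 0, frames (7 2)
pos 4: 7 -> hit
pos 5: 2 -> hit
pos 6: 9 -> fault, evict 7, frames (2 9)
pos 7: 5 -> fault, evict 2, frames (9 5)
pos 8: 8 -> fault, evict 9, frames (5 8)
pos 9: 9 -> fault, evict 5, frames (8 9)
pos 10: 6 -> fault, evict 8, frames (9 6)
pos 11: 8 -> fault, evict 9, frames (6 8)
At position 11, page 9 is evicted.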